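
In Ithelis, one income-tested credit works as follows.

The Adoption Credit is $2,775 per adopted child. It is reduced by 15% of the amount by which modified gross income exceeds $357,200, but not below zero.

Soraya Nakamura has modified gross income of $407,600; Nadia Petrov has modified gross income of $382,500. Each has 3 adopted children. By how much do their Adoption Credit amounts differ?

$3,765

Soraya ($407,600): Adoption Credit: base = 3 × $2,775 = $8,325. 15% of the $50,400 excess over $357,200 is $7,560; credit = $8,325 − $7,560 = $765.
Nadia ($382,500): Adoption Credit: base = 3 × $2,775 = $8,325. 15% of the $25,300 excess over $357,200 is $3,795; credit = $8,325 − $3,795 = $4,530.
Difference: |$765 − $4,530| = $3,765.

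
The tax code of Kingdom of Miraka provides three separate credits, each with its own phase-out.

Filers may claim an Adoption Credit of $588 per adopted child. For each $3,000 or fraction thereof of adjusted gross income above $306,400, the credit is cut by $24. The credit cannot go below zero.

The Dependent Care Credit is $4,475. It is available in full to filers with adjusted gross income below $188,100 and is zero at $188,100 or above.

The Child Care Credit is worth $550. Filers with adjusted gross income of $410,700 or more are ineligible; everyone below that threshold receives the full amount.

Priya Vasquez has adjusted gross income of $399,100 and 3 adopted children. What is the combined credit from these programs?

Adoption Credit: base = 3 × $588 = $1,764. income exceeds $306,400 by $92,700, which is 31 full-or-partial $3,000 increments; reduction = 31 × $24 = $744, leaving $1,020.
Dependent Care Credit: $399,100 meets or exceeds the $188,100 cutoff, so the credit is $0.
Child Care Credit: $399,100 is below the $410,700 cutoff, so the full $550 applies.
Total: $1,020 + $0 + $550 = $1,570.

$1,570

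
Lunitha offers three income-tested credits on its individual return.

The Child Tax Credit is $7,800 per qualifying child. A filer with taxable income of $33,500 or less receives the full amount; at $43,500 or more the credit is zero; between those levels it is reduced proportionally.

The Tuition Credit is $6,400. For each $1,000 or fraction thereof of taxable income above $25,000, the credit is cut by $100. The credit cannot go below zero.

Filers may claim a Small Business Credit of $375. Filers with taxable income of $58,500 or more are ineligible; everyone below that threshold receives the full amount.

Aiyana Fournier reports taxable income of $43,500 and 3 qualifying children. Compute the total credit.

$4,875

Child Tax Credit: base = 3 × $7,800 = $23,400. $43,500 is at or above $43,500, so the credit is $0.
Tuition Credit: income exceeds $25,000 by $18,500, which is 19 full-or-partial $1,000 increments; reduction = 19 × $100 = $1,900, leaving $4,500.
Small Business Credit: $43,500 is below the $58,500 cutoff, so the full $375 applies.
Total: $0 + $4,500 + $375 = $4,875.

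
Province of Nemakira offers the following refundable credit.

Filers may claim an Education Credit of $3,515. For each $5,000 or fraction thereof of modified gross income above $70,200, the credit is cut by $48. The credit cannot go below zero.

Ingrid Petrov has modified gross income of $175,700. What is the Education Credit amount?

$2,459

Education Credit: income exceeds $70,200 by $105,500, which is 22 full-or-partial $5,000 increments; reduction = 22 × $48 = $1,056, leaving $2,459.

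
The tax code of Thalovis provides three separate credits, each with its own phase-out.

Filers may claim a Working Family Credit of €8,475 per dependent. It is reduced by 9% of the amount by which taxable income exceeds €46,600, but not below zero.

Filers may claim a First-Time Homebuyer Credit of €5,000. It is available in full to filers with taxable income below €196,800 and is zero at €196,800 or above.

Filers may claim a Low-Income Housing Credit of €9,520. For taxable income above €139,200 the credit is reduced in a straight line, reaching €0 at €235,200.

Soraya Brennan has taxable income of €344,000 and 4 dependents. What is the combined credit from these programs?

€7,134

Working Family Credit: base = 4 × €8,475 = €33,900. 9% of the €297,400 excess over €46,600 is €26,766; credit = €33,900 − €26,766 = €7,134.
First-Time Homebuyer Credit: €344,000 meets or exceeds the €196,800 cutoff, so the credit is €0.
Low-Income Housing Credit: €344,000 is at or above €235,200, so the credit is €0.
Total: €7,134 + €0 + €0 = €7,134.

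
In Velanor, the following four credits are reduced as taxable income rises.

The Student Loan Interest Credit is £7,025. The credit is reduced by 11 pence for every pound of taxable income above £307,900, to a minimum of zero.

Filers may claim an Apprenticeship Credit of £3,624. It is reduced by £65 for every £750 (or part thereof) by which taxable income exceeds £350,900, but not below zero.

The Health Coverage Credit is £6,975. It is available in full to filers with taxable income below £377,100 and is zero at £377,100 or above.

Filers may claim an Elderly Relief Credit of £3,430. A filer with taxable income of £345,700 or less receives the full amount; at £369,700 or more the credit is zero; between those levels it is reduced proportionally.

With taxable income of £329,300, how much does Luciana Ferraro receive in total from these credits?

£18,700

Student Loan Interest Credit: 11% of the £21,400 excess over £307,900 is £2,354; credit = £7,025 − £2,354 = £4,671.
Apprenticeship Credit: £329,300 is at or below the £350,900 threshold, so the full £3,624 applies.
Health Coverage Credit: £329,300 is below the £377,100 cutoff, so the full £6,975 applies.
Elderly Relief Credit: £329,300 is at or below the £345,700 threshold, so the full £3,430 applies.
Total: £4,671 + £3,624 + £6,975 + £3,430 = £18,700.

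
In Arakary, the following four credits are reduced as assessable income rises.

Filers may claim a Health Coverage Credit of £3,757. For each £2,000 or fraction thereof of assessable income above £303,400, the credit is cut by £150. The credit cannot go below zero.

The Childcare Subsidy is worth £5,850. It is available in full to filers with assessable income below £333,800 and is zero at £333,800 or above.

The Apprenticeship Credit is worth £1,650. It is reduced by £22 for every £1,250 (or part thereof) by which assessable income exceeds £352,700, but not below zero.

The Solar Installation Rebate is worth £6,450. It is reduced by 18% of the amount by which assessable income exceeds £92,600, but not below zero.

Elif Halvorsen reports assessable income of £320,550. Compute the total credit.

£9,907

Health Coverage Credit: income exceeds £303,400 by £17,150, which is 9 full-or-partial £2,000 increments; reduction = 9 × £150 = £1,350, leaving £2,407.
Childcare Subsidy: £320,550 is below the £333,800 cutoff, so the full £5,850 applies.
Apprenticeship Credit: £320,550 is at or below the £352,700 threshold, so the full £1,650 applies.
Solar Installation Rebate: 18% of the £227,950 excess over £92,600 is £41,031 ≥ base, so the credit is £0.
Total: £2,407 + £5,850 + £1,650 + £0 = £9,907.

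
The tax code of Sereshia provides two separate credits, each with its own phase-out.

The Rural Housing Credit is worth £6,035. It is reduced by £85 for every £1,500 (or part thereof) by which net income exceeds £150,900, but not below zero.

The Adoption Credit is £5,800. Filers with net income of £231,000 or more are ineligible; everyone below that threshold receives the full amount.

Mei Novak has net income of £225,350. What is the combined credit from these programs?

£7,585

Rural Housing Credit: income exceeds £150,900 by £74,450, which is 50 full-or-partial £1,500 increments; reduction = 50 × £85 = £4,250, leaving £1,785.
Adoption Credit: £225,350 is below the £231,000 cutoff, so the full £5,800 applies.
Total: £1,785 + £5,800 = £7,585.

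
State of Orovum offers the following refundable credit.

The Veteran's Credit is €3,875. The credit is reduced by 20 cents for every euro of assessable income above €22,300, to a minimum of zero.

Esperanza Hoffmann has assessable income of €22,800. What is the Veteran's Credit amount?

€3,775

Veteran's Credit: 20% of the €500 excess over €22,300 is €100; credit = €3,875 − €100 = €3,775.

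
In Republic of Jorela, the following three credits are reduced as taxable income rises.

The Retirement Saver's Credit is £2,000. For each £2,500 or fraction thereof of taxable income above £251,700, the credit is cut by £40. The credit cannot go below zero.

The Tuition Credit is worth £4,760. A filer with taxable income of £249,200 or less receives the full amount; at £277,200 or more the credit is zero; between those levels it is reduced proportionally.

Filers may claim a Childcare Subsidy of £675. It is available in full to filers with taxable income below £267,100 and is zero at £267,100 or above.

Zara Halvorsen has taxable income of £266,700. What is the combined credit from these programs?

Retirement Saver's Credit: income exceeds £251,700 by £15,000, which is 6 full-or-partial £2,500 increments; reduction = 6 × £40 = £240, leaving £1,760.
Tuition Credit: £266,700 is £17,500 into a £28,000 phase-out range, leaving 10,500/28,000 of the credit: £4,760 × 10,500/28,000 = £1,785.
Childcare Subsidy: £266,700 is below the £267,100 cutoff, so the full £675 applies.
Total: £1,760 + £1,785 + £675 = £4,220.

£4,220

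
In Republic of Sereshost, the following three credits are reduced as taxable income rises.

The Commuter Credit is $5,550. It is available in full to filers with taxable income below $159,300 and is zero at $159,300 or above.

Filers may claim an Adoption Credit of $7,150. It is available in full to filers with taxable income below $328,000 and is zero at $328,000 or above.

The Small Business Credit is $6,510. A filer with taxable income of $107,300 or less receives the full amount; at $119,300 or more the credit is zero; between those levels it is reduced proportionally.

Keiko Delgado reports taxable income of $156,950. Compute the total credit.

$12,700

Commuter Credit: $156,950 is below the $159,300 cutoff, so the full $5,550 applies.
Adoption Credit: $156,950 is below the $328,000 cutoff, so the full $7,150 applies.
Small Business Credit: $156,950 is at or above $119,300, so the credit is $0.
Total: $5,550 + $7,150 + $0 = $12,700.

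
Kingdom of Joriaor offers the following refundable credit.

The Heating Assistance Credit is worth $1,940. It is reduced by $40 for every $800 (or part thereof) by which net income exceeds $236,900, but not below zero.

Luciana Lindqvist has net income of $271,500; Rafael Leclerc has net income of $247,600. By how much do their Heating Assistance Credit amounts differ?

$1,200

Luciana ($271,500): Heating Assistance Credit: income exceeds $236,900 by $34,600, which is 44 full-or-partial $800 increments; reduction = 44 × $40 = $1,760, leaving $180.
Rafael ($247,600): Heating Assistance Credit: income exceeds $236,900 by $10,700, which is 14 full-or-partial $800 increments; reduction = 14 × $40 = $560, leaving $1,380.
Difference: |$180 − $1,380| = $1,200.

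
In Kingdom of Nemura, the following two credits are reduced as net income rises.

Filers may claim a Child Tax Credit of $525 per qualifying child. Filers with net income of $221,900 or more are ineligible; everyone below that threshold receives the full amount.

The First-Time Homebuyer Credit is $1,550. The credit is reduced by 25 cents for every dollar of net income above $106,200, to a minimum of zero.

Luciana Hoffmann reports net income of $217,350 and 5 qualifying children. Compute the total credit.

$2,625

Child Tax Credit: base = 5 × $525 = $2,625. $217,350 is below the $221,900 cutoff, so the full $2,625 applies.
First-Time Homebuyer Credit: 25% of the $111,150 excess over $106,200 is $27,787.50 ≥ base, so the credit is $0.
Total: $2,625 + $0 = $2,625.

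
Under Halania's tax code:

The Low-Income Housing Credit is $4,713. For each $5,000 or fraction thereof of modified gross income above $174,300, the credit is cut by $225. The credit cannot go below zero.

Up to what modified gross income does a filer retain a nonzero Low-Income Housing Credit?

$274,300

After 20 increments the reduction is 20 × $225 = $4,500, leaving $213; one more increment wipes it out. Increment 20 ends at excess 20 × $5,000 = $100,000, so the highest qualifying income is $174,300 + $100,000 = $274,300.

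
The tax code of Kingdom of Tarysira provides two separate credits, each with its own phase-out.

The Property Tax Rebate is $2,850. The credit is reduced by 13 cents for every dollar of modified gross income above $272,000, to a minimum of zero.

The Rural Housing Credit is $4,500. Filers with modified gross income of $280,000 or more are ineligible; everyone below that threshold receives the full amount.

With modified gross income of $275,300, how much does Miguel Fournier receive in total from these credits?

$6,921

Property Tax Rebate: 13% of the $3,300 excess over $272,000 is $429; credit = $2,850 − $429 = $2,421.
Rural Housing Credit: $275,300 is below the $280,000 cutoff, so the full $4,500 applies.
Total: $2,421 + $4,500 = $6,921.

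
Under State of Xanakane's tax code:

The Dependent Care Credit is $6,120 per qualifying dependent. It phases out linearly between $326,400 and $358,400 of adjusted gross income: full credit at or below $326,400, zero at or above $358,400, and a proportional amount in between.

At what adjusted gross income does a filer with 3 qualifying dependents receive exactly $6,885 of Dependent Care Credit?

$346,400

Full credit = 3 × $6,120 = $18,360.
$6,885 is 6,885/18,360 of the full $18,360, so 11,475/18,360 of the $32,000 range has been used: income = $326,400 + $32,000 × 11,475/18,360 = $346,400.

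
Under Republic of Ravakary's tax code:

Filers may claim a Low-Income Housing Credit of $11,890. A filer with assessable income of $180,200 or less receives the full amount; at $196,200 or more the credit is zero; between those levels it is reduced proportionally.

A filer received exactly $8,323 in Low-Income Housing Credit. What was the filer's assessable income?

$185,000

$8,323 is 8,323/11,890 of the full $11,890, so 3,567/11,890 of the $16,000 range has been used: income = $180,200 + $16,000 × 3,567/11,890 = $185,000.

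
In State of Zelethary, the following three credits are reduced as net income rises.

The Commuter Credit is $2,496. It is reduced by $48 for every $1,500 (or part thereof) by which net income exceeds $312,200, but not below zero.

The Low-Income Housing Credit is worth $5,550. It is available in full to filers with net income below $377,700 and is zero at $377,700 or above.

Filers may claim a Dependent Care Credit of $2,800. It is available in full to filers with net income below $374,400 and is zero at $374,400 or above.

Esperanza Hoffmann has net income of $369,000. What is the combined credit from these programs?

$9,022

Commuter Credit: income exceeds $312,200 by $56,800, which is 38 full-or-partial $1,500 increments; reduction = 38 × $48 = $1,824, leaving $672.
Low-Income Housing Credit: $369,000 is below the $377,700 cutoff, so the full $5,550 applies.
Dependent Care Credit: $369,000 is below the $374,400 cutoff, so the full $2,800 applies.
Total: $672 + $5,550 + $2,800 = $9,022.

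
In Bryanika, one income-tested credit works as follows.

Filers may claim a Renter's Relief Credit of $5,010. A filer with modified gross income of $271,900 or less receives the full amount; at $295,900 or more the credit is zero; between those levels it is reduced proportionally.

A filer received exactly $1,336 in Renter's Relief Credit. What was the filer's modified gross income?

$289,500

$1,336 is 1,336/5,010 of the full $5,010, so 3,674/5,010 of the $24,000 range has been used: income = $271,900 + $24,000 × 3,674/5,010 = $289,500.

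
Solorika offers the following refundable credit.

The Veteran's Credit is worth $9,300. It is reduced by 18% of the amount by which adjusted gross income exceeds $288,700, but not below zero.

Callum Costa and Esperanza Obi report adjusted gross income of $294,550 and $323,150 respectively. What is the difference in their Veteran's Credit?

$5,148

Callum ($294,550): Veteran's Credit: 18% of the $5,850 excess over $288,700 is $1,053; credit = $9,300 − $1,053 = $8,247.
Esperanza ($323,150): Veteran's Credit: 18% of the $34,450 excess over $288,700 is $6,201; credit = $9,300 − $6,201 = $3,099.
Difference: |$8,247 − $3,099| = $5,148.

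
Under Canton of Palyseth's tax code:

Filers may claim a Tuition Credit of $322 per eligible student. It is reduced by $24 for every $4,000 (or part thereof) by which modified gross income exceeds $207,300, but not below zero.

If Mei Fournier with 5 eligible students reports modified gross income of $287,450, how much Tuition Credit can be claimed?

$1,106

Tuition Credit: base = 5 × $322 = $1,610. income exceeds $207,300 by $80,150, which is 21 full-or-partial $4,000 increments; reduction = 21 × $24 = $504, leaving $1,106.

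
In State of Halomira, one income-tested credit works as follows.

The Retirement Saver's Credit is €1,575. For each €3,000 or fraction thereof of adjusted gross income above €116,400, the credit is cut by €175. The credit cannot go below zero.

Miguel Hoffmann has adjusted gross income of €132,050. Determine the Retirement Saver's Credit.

€525

Retirement Saver's Credit: income exceeds €116,400 by €15,650, which is 6 full-or-partial €3,000 increments; reduction = 6 × €175 = €1,050, leaving €525.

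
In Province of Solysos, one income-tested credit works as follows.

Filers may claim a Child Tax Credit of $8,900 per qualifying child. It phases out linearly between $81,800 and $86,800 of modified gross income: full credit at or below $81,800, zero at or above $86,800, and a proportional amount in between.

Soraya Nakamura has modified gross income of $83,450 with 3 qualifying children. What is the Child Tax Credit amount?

$17,889

Child Tax Credit: base = 3 × $8,900 = $26,700. $83,450 is $1,650 into a $5,000 phase-out range, leaving 3,350/5,000 of the credit: $26,700 × 3,350/5,000 = $17,889.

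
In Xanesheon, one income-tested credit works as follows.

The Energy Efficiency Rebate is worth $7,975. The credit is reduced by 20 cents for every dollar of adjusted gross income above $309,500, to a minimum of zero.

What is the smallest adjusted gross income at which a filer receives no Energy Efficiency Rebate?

The credit falls by 20% of each dollar above $309,500, so it reaches zero when the excess is $7,975 / 20% = $39,875: income = $309,500 + $39,875 = $349,375.

$349,375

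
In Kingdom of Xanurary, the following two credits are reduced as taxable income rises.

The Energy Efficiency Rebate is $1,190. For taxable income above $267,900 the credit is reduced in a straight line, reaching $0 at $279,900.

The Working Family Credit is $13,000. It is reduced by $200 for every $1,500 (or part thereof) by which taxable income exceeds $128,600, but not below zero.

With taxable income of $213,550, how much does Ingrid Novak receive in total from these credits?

Energy Efficiency Rebate: $213,550 is at or below the $267,900 threshold, so the full $1,190 applies.
Working Family Credit: income exceeds $128,600 by $84,950, which is 57 full-or-partial $1,500 increments; reduction = 57 × $200 = $11,400, leaving $1,600.
Total: $1,190 + $1,600 = $2,790.

$2,790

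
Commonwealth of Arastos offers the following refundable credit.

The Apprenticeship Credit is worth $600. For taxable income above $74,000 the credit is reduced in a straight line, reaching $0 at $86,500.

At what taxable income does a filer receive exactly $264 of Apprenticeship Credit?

$81,000

$264 is 264/600 of the full $600, so 336/600 of the $12,500 range has been used: income = $74,000 + $12,500 × 336/600 = $81,000.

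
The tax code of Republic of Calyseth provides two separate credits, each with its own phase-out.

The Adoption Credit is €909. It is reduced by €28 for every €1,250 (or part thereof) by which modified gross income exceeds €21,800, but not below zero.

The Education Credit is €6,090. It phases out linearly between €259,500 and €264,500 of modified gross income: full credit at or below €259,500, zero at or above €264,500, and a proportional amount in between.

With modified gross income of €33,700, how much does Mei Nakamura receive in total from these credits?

Adoption Credit: income exceeds €21,800 by €11,900, which is 10 full-or-partial €1,250 increments; reduction = 10 × €28 = €280, leaving €629.
Education Credit: €33,700 is at or below the €259,500 threshold, so the full €6,090 applies.
Total: €629 + €6,090 = €6,719.

€6,719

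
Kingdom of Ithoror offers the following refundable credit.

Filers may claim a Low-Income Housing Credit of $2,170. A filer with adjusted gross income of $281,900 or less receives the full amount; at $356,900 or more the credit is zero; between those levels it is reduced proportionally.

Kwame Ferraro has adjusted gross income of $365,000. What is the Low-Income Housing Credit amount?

$0

Low-Income Housing Credit: $365,000 is at or above $356,900, so the credit is $0.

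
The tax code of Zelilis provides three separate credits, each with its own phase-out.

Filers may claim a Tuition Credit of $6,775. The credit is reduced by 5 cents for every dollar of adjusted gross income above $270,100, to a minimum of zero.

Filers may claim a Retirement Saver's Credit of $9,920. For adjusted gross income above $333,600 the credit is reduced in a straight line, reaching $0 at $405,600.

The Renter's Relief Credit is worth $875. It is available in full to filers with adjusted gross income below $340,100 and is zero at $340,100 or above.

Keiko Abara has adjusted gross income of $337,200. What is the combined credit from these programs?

Tuition Credit: 5% of the $67,100 excess over $270,100 is $3,355; credit = $6,775 − $3,355 = $3,420.
Retirement Saver's Credit: $337,200 is $3,600 into a $72,000 phase-out range, leaving 68,400/72,000 of the credit: $9,920 × 68,400/72,000 = $9,424.
Renter's Relief Credit: $337,200 is below the $340,100 cutoff, so the full $875 applies.
Total: $3,420 + $9,424 + $875 = $13,719.

$13,719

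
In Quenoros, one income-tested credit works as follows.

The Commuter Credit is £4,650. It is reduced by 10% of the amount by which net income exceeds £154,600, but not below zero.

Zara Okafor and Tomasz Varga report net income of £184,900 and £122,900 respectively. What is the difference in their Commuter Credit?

£3,030

Zara (£184,900): Commuter Credit: 10% of the £30,300 excess over £154,600 is £3,030; credit = £4,650 − £3,030 = £1,620.
Tomasz (£122,900): Commuter Credit: £122,900 is at or below the £154,600 threshold, so the full £4,650 applies.
Difference: |£1,620 − £4,650| = £3,030.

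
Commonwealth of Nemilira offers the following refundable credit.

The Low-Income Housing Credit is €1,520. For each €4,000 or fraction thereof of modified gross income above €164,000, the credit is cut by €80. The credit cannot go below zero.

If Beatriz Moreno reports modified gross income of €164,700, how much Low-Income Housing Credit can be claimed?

€1,440

Low-Income Housing Credit: income exceeds €164,000 by €700, which is 1 full-or-partial €4,000 increment; reduction = 1 × €80 = €80, leaving €1,440.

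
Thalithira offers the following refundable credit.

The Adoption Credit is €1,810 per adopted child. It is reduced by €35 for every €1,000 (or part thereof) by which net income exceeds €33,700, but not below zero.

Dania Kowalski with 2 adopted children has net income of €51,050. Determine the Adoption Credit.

Adoption Credit: base = 2 × €1,810 = €3,620. income exceeds €33,700 by €17,350, which is 18 full-or-partial €1,000 increments; reduction = 18 × €35 = €630, leaving €2,990.

€2,990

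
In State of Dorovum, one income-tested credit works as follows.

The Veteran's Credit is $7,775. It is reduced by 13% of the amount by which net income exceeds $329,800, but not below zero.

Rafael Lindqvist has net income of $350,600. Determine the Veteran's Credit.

$5,071

Veteran's Credit: 13% of the $20,800 excess over $329,800 is $2,704; credit = $7,775 − $2,704 = $5,071.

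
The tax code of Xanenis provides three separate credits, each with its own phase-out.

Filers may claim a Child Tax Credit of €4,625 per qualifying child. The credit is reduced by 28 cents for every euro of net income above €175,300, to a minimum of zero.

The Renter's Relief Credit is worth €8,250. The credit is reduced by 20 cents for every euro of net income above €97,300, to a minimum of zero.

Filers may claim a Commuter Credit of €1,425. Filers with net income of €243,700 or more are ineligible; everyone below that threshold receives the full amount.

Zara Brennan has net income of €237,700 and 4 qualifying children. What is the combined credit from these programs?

€2,453

Child Tax Credit: base = 4 × €4,625 = €18,500. 28% of the €62,400 excess over €175,300 is €17,472; credit = €18,500 − €17,472 = €1,028.
Renter's Relief Credit: 20% of the €140,400 excess over €97,300 is €28,080 ≥ base, so the credit is €0.
Commuter Credit: €237,700 is below the €243,700 cutoff, so the full €1,425 applies.
Total: €1,028 + €0 + €1,425 = €2,453.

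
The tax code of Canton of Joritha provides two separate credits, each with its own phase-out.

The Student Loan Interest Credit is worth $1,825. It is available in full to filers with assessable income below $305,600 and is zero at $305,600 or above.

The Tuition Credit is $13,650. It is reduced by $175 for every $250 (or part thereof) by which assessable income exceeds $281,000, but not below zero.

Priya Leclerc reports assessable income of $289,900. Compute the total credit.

Student Loan Interest Credit: $289,900 is below the $305,600 cutoff, so the full $1,825 applies.
Tuition Credit: income exceeds $281,000 by $8,900, which is 36 full-or-partial $250 increments; reduction = 36 × $175 = $6,300, leaving $7,350.
Total: $1,825 + $7,350 = $9,175.

$9,175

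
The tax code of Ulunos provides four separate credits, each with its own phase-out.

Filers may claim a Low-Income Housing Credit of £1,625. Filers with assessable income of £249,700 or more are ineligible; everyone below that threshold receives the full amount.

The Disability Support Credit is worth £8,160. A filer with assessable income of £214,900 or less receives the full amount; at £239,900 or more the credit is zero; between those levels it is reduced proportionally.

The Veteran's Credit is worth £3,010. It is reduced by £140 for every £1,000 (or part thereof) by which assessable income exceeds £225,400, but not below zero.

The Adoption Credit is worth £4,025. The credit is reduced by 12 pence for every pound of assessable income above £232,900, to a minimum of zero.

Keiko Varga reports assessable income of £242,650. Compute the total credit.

Low-Income Housing Credit: £242,650 is below the £249,700 cutoff, so the full £1,625 applies.
Disability Support Credit: £242,650 is at or above £239,900, so the credit is £0.
Veteran's Credit: income exceeds £225,400 by £17,250, which is 18 full-or-partial £1,000 increments; reduction = 18 × £140 = £2,520, leaving £490.
Adoption Credit: 12% of the £9,750 excess over £232,900 is £1,170; credit = £4,025 − £1,170 = £2,855.
Total: £1,625 + £0 + £490 + £2,855 = £4,970.

£4,970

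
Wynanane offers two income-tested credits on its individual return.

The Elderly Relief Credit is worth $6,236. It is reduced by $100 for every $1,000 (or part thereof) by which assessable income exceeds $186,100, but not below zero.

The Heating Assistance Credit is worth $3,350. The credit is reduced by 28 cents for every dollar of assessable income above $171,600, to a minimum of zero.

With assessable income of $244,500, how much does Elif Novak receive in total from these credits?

Elderly Relief Credit: income exceeds $186,100 by $58,400, which is 59 full-or-partial $1,000 increments; reduction = 59 × $100 = $5,900, leaving $336.
Heating Assistance Credit: 28% of the $72,900 excess over $171,600 is $20,412 ≥ base, so the credit is $0.
Total: $336 + $0 = $336.

$336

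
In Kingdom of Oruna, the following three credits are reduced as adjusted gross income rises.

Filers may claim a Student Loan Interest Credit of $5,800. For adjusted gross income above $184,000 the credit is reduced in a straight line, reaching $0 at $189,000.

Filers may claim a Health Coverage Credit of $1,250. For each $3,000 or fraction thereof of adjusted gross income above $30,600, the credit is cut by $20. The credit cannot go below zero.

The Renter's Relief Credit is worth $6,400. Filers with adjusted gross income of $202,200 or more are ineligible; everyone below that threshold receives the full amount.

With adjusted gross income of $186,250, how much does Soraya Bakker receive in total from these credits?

$9,800

Student Loan Interest Credit: $186,250 is $2,250 into a $5,000 phase-out range, leaving 2,750/5,000 of the credit: $5,800 × 2,750/5,000 = $3,190.
Health Coverage Credit: income exceeds $30,600 by $155,650, which is 52 full-or-partial $3,000 increments; reduction = 52 × $20 = $1,040, leaving $210.
Renter's Relief Credit: $186,250 is below the $202,200 cutoff, so the full $6,400 applies.
Total: $3,190 + $210 + $6,400 = $9,800.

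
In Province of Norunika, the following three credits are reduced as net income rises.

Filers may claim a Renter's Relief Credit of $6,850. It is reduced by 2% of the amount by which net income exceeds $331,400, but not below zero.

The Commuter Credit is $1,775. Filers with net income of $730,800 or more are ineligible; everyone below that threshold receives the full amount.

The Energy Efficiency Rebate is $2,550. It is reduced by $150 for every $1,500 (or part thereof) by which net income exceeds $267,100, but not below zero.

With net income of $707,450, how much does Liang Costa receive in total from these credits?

Renter's Relief Credit: 2% of the $376,050 excess over $331,400 is $7,521 ≥ base, so the credit is $0.
Commuter Credit: $707,450 is below the $730,800 cutoff, so the full $1,775 applies.
Energy Efficiency Rebate: income exceeds $267,100 by $440,350 → 294 increments × $150 = $44,100 ≥ base, so the credit is $0.
Total: $0 + $1,775 + $0 = $1,775.

$1,775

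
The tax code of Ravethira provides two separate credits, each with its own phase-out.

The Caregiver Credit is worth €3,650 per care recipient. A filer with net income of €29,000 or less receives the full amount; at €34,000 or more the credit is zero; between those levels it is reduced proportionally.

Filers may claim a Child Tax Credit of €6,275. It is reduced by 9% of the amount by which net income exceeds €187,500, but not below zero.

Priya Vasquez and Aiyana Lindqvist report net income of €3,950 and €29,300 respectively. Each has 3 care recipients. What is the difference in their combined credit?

€657

Priya (€3,950): Caregiver Credit: base = 3 × €3,650 = €10,950. €3,950 is at or below the €29,000 threshold, so the full €10,950 applies. Child Tax Credit: €3,950 is at or below the €187,500 threshold, so the full €6,275 applies. total €10,950 + €6,275 = €17,225
Aiyana (€29,300): Caregiver Credit: base = 3 × €3,650 = €10,950. €29,300 is €300 into a €5,000 phase-out range, leaving 4,700/5,000 of the credit: €10,950 × 4,700/5,000 = €10,293. Child Tax Credit: €29,300 is at or below the €187,500 threshold, so the full €6,275 applies. total €10,293 + €6,275 = €16,568
Difference: |€17,225 − €16,568| = €657.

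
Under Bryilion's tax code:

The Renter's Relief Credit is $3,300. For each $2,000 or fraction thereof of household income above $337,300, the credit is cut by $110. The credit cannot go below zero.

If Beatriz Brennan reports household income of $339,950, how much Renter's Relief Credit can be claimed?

$3,080

Renter's Relief Credit: income exceeds $337,300 by $2,650, which is 2 full-or-partial $2,000 increments; reduction = 2 × $110 = $220, leaving $3,080.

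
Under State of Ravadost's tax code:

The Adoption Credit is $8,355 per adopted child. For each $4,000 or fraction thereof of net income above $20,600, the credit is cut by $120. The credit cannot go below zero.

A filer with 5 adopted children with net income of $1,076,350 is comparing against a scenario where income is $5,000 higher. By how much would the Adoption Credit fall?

At $1,076,350 — base = 5 × $8,355 = $41,775. income exceeds $20,600 by $1,055,750, which is 264 full-or-partial $4,000 increments; reduction = 264 × $120 = $31,680, leaving $10,095.
At $1,081,350 — base = 5 × $8,355 = $41,775. income exceeds $20,600 by $1,060,750, which is 266 full-or-partial $4,000 increments; reduction = 266 × $120 = $31,920, leaving $9,855.
Lost: $10,095 − $9,855 = $240.

$240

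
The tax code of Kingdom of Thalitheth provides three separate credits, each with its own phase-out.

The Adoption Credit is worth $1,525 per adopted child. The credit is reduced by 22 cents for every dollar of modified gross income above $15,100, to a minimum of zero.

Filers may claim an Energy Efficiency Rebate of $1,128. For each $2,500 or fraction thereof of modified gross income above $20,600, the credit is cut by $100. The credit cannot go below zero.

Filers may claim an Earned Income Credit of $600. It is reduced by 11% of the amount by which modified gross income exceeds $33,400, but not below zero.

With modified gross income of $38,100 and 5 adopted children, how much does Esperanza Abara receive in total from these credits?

$3,076

Adoption Credit: base = 5 × $1,525 = $7,625. 22% of the $23,000 excess over $15,100 is $5,060; credit = $7,625 − $5,060 = $2,565.
Energy Efficiency Rebate: income exceeds $20,600 by $17,500, which is 7 full-or-partial $2,500 increments; reduction = 7 × $100 = $700, leaving $428.
Earned Income Credit: 11% of the $4,700 excess over $33,400 is $517; credit = $600 − $517 = $83.
Total: $2,565 + $428 + $83 = $3,076.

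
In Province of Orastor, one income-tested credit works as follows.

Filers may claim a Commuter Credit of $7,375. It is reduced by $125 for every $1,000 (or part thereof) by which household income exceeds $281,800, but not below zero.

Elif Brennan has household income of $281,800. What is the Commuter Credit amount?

$7,375

Commuter Credit: $281,800 is at or below the $281,800 threshold, so the full $7,375 applies.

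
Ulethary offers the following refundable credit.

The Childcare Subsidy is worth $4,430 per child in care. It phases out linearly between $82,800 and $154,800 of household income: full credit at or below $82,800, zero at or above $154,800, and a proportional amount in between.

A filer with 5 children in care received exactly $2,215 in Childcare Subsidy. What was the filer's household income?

$147,600

Full credit = 5 × $4,430 = $22,150.
$2,215 is 2,215/22,150 of the full $22,150, so 19,935/22,150 of the $72,000 range has been used: income = $82,800 + $72,000 × 19,935/22,150 = $147,600.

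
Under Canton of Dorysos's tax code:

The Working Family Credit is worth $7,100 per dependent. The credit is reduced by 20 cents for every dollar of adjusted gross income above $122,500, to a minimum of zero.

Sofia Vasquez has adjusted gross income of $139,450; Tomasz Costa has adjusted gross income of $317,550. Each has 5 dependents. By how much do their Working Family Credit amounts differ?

$32,110

Sofia ($139,450): Working Family Credit: base = 5 × $7,100 = $35,500. 20% of the $16,950 excess over $122,500 is $3,390; credit = $35,500 − $3,390 = $32,110.
Tomasz ($317,550): Working Family Credit: base = 5 × $7,100 = $35,500. 20% of the $195,050 excess over $122,500 is $39,010 ≥ base, so the credit is $0.
Difference: |$32,110 − $0| = $32,110.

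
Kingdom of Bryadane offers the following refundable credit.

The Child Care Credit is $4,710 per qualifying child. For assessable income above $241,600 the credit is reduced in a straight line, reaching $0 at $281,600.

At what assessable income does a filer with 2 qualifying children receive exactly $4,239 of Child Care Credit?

Full credit = 2 × $4,710 = $9,420.
$4,239 is 4,239/9,420 of the full $9,420, so 5,181/9,420 of the $40,000 range has been used: income = $241,600 + $40,000 × 5,181/9,420 = $263,600.

$263,600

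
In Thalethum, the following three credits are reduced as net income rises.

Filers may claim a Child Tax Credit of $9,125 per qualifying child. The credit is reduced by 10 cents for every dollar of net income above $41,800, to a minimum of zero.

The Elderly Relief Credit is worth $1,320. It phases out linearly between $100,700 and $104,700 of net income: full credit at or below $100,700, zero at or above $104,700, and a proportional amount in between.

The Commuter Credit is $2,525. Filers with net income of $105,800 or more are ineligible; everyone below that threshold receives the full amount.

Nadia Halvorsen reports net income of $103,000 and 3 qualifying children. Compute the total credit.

Child Tax Credit: base = 3 × $9,125 = $27,375. 10% of the $61,200 excess over $41,800 is $6,120; credit = $27,375 − $6,120 = $21,255.
Elderly Relief Credit: $103,000 is $2,300 into a $4,000 phase-out range, leaving 1,700/4,000 of the credit: $1,320 × 1,700/4,000 = $561.
Commuter Credit: $103,000 is below the $105,800 cutoff, so the full $2,525 applies.
Total: $21,255 + $561 + $2,525 = $24,341.

$24,341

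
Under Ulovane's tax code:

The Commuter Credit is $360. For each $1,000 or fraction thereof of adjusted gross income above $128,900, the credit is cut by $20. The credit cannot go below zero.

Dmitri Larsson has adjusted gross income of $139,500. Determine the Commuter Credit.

Commuter Credit: income exceeds $128,900 by $10,600, which is 11 full-or-partial $1,000 increments; reduction = 11 × $20 = $220, leaving $140.

$140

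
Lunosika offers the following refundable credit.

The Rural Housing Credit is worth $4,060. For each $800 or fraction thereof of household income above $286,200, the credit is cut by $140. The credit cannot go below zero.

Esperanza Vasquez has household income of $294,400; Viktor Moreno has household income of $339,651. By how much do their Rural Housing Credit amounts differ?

$2,520

Esperanza ($294,400): Rural Housing Credit: income exceeds $286,200 by $8,200, which is 11 full-or-partial $800 increments; reduction = 11 × $140 = $1,540, leaving $2,520.
Viktor ($339,651): Rural Housing Credit: income exceeds $286,200 by $53,451 → 67 increments × $140 = $9,380 ≥ base, so the credit is $0.
Difference: |$2,520 − $0| = $2,520.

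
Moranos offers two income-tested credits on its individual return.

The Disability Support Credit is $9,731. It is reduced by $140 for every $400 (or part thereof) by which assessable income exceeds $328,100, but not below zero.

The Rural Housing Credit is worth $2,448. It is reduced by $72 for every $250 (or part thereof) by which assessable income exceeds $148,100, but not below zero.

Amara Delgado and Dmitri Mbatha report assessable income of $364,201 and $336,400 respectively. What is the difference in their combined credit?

$6,791

Amara ($364,201): Disability Support Credit: income exceeds $328,100 by $36,101 → 91 increments × $140 = $12,740 ≥ base, so the credit is $0. Rural Housing Credit: income exceeds $148,100 by $216,101 → 865 increments × $72 = $62,280 ≥ base, so the credit is $0. total $0 + $0 = $0
Dmitri ($336,400): Disability Support Credit: income exceeds $328,100 by $8,300, which is 21 full-or-partial $400 increments; reduction = 21 × $140 = $2,940, leaving $6,791. Rural Housing Credit: income exceeds $148,100 by $188,300 → 754 increments × $72 = $54,288 ≥ base, so the credit is $0. total $6,791 + $0 = $6,791
Difference: |$0 − $6,791| = $6,791.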